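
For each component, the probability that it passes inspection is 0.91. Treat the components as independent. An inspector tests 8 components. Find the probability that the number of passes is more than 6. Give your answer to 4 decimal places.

0.8423

X ~ Binomial(8, 0.91); P(X ≥ 7) = Σ C(8,k) p^k (1−p)^(8−k) over k:
  k=7: C(8,7)·0.91^7·0.09^1 = 0.372068
  k=8: C(8,8)·0.91^8·0.09^0 = 0.470253
Total = 0.842320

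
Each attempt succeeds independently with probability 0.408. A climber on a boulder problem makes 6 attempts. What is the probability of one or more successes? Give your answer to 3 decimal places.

0.957

P(at least one) = 1 − P(none) = 1 − (1 − 0.408)^6
= 1 − 0.04305 = 0.95695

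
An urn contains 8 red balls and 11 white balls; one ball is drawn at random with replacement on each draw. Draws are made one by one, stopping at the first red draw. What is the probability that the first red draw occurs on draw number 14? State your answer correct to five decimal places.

Geometric (trials to first success), p = 0.421053.
P(Y = 14) = (1−p)^13 · p = 0.00082093 · 0.421053 = 0.0003457

0.00035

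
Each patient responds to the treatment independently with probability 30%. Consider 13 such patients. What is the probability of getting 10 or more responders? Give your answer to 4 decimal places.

0.0007

X ~ Binomial(13, 0.30); P(X ≥ 10) = Σ C(13,k) p^k (1−p)^(13−k) over k:
  k=10: C(13,10)·0.30^10·0.70^3 = 0.000579
  k=11: C(13,11)·0.30^11·0.70^2 = 0.000068
  k=12: C(13,12)·0.30^12·0.70^1 = 0.000005
  k=13: C(13,13)·0.30^13·0.70^0 = 0.000000
Total = 0.000652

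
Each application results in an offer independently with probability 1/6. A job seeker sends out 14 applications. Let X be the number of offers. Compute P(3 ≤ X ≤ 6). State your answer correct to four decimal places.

0.4164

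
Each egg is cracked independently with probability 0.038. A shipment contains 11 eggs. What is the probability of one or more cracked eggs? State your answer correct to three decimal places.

P(at least one) = 1 − P(none) = 1 − (1 − 0.038)^11
= 1 − 0.65302 = 0.34698

0.347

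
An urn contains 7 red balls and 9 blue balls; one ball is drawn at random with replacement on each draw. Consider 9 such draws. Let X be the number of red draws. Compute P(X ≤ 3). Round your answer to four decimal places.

X ~ Binomial(9, 0.4375); P(X ≤ 3) = Σ C(9,k) p^k (1−p)^(9−k) over k:
  k=0: C(9,0)·0.4375^0·0.5625^9 = 0.005638
  k=1: C(9,1)·0.4375^1·0.5625^8 = 0.039464
  k=2: C(9,2)·0.4375^2·0.5625^7 = 0.122777
  k=3: C(9,3)·0.4375^3·0.5625^6 = 0.222817
Total = 0.390696

0.3907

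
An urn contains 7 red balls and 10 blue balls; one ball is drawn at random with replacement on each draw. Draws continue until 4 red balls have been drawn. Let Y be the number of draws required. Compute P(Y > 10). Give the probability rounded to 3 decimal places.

Needing more than 10 draws ⇔ fewer than 4 successes in the first 10. With X ~ Binomial(10, 0.411765), P(Y > 10) = P(X ≤ 3).
  k=0: C(10,0)·0.411765^0·0.588235^10 = 0.00496
  k=1: C(10,1)·0.411765^1·0.588235^9 = 0.03472
  k=2: C(10,2)·0.411765^2·0.588235^8 = 0.10938
  k=3: C(10,3)·0.411765^3·0.588235^7 = 0.20417
P(X ≤ 3) = 0.35323

0.353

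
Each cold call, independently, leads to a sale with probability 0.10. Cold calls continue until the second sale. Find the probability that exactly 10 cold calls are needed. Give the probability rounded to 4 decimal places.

0.0387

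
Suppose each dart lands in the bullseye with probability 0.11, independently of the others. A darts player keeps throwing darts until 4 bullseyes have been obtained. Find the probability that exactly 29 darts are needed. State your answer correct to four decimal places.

0.0260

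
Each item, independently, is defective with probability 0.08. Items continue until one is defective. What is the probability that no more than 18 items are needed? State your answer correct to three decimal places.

Y = number of items to the first success; geometric, p = 0.08.
P(Y ≤ 18) = 1 − (1−p)^18 = 1 − 0.22294 = 0.77706

0.777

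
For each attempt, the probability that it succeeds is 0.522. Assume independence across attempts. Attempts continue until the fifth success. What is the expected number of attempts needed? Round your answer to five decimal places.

Y = total attempts until the fifth success; negative binomial with r=5, p=0.522.
E[Y] = r / p = 5 / 0.522 = 9.5785441

9.57854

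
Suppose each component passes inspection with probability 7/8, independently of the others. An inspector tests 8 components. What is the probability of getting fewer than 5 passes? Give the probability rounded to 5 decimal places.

0.01125

X ~ Binomial(8, 0.875); P(X ≤ 4) = Σ C(8,k) p^k (1−p)^(8−k) over k:
  k=0: C(8,0)·0.875^0·0.125^8 = 0.0000001
  k=1: C(8,1)·0.875^1·0.125^7 = 0.0000033
  k=2: C(8,2)·0.875^2·0.125^6 = 0.0000818
  k=3: C(8,3)·0.875^3·0.125^5 = 0.0011449
  k=4: C(8,4)·0.875^4·0.125^4 = 0.0100178
Total = 0.0112478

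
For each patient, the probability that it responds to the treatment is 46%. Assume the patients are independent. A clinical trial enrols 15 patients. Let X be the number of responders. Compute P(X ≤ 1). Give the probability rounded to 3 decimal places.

X ~ Binomial(15, 0.46); P(X ≤ 1) = Σ C(15,k) p^k (1−p)^(15−k) over k:
  k=0: C(15,0)·0.46^0·0.54^15 = 0.00010
  k=1: C(15,1)·0.46^1·0.54^14 = 0.00124
Total = 0.00133

0.001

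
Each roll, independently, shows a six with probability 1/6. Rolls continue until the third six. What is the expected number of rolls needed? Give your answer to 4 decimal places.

18.0000

Y = total rolls until the third success; negative binomial with r=3, p=0.166667.
E[Y] = r / p = 3 / 0.166667 = 18.000000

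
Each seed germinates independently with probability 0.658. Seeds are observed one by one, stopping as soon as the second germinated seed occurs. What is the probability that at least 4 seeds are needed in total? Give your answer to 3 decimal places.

0.271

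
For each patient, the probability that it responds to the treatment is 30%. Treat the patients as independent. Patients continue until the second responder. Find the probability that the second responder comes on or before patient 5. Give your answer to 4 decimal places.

0.4718

Finishing within 5 patients ⇔ at least 2 successes in the first 5. With X ~ Binomial(5, 0.30), P(Y ≤ 5) = 1 − P(X ≤ 1).
  k=0: C(5,0)·0.30^0·0.70^5 = 0.168070
  k=1: C(5,1)·0.30^1·0.70^4 = 0.360150
1 − 0.528220 = 0.471780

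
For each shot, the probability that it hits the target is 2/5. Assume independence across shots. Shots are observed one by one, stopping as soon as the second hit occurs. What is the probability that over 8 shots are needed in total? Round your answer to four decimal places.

0.1064

Needing more than 8 shots ⇔ fewer than 2 successes in the first 8. With X ~ Binomial(8, 0.40), P(Y > 8) = P(X ≤ 1).
  k=0: C(8,0)·0.40^0·0.60^8 = 0.016796
  k=1: C(8,1)·0.40^1·0.60^7 = 0.089580
P(X ≤ 1) = 0.106376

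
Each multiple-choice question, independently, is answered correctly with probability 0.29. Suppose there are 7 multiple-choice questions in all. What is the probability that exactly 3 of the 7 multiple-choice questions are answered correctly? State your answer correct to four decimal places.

X ~ Binomial(n=7, p=0.29).
P(X=3) = C(7,3) · p^3 · (1−p)^4
= 35 · 0.024389 · 0.25412 = 0.216918

0.2169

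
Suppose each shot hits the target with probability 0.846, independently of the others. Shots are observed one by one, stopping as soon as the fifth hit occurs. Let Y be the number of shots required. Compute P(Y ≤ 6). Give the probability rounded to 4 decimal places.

Finishing within 6 shots ⇔ at least 5 successes in the first 6. With X ~ Binomial(6, 0.846), P(Y ≤ 6) = 1 − P(X ≤ 4).
  k=0: C(6,0)·0.846^0·0.154^6 = 0.000013
  k=1: C(6,1)·0.846^1·0.154^5 = 0.000440
  k=2: C(6,2)·0.846^2·0.154^4 = 0.006038
  k=3: C(6,3)·0.846^3·0.154^3 = 0.044229
  k=4: C(6,4)·0.846^4·0.154^2 = 0.182228
1 − 0.232948 = 0.767052

0.7671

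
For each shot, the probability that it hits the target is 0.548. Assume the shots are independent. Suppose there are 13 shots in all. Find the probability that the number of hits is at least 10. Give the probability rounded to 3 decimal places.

0.091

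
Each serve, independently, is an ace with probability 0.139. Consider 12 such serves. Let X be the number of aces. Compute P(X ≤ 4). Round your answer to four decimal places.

0.9825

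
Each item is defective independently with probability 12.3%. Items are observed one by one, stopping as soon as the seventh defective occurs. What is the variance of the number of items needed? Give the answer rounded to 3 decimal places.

Y = total items until the seventh success; negative binomial with r=7, p=0.123.
Var(Y) = r(1−p)/p² = 7·0.877 / 0.123² = 405.77698

405.777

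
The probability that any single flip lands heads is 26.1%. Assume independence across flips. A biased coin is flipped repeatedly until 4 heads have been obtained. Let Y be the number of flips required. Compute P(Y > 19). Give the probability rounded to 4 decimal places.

0.2291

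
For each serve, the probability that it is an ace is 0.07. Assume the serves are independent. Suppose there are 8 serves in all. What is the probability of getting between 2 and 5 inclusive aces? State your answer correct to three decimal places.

0.103

X ~ Binomial(8, 0.07); P(2 ≤ X ≤ 5) = Σ C(8,k) p^k (1−p)^(8−k) over k:
  k=2: C(8,2)·0.07^2·0.93^6 = 0.08877
  k=3: C(8,3)·0.07^3·0.93^5 = 0.01336
  k=4: C(8,4)·0.07^4·0.93^4 = 0.00126
  k=5: C(8,5)·0.07^5·0.93^3 = 0.00008
Total = 0.10346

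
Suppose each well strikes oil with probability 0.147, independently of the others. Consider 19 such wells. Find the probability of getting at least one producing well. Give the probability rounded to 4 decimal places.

P(at least one) = 1 − P(none) = 1 − (1 − 0.147)^19
= 1 − 0.048756 = 0.951244

0.9512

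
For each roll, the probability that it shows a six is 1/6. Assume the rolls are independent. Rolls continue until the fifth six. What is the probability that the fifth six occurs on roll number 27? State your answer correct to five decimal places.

Y = trial on which the fifth success occurs; negative binomial, r=5, p=0.166667.
P(Y=27) = C(26,4) · p^5 · (1−p)^22
= 14950 · 0.0001286 · 0.018114 = 0.0348255

0.03483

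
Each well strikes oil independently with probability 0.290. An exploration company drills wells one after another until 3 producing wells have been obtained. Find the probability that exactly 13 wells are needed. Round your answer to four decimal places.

0.0524

Y = trial on which the third success occurs; negative binomial, r=3, p=0.29.
P(Y=13) = C(12,2) · p^3 · (1−p)^10
= 66 · 0.024389 · 0.032552 = 0.052399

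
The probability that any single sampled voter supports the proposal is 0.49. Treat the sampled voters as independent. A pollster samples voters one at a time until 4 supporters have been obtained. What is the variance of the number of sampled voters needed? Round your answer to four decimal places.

Y = total sampled voters until the fourth success; negative binomial with r=4, p=0.49.
Var(Y) = r(1−p)/p² = 4·0.51 / 0.49² = 8.496460

8.4965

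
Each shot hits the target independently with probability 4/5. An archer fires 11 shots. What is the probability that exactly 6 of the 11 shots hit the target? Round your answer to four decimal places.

X ~ Binomial(n=11, p=0.80).
P(X=6) = C(11,6) · p^6 · (1−p)^5
= 462 · 0.26214 · 0.00032 = 0.038755

0.0388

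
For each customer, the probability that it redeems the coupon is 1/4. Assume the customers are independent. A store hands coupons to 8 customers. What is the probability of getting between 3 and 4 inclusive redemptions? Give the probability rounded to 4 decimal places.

0.2942

X ~ Binomial(8, 0.25); P(3 ≤ X ≤ 4) = Σ C(8,k) p^k (1−p)^(8−k) over k:
  k=3: C(8,3)·0.25^3·0.75^5 = 0.207642
  k=4: C(8,4)·0.25^4·0.75^4 = 0.086517
Total = 0.294159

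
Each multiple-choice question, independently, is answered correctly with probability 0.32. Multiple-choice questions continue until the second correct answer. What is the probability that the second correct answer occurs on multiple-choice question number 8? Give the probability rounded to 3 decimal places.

0.071

Y = trial on which the second success occurs; negative binomial, r=2, p=0.32.
P(Y=8) = C(7,1) · p^2 · (1−p)^6
= 7 · 0.1024 · 0.098867 = 0.07087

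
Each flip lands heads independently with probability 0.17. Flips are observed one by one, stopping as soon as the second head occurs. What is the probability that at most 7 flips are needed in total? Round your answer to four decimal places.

Finishing within 7 flips ⇔ at least 2 successes in the first 7. With X ~ Binomial(7, 0.17), P(Y ≤ 7) = 1 − P(X ≤ 1).
  k=0: C(7,0)·0.17^0·0.83^7 = 0.271361
  k=1: C(7,1)·0.17^1·0.83^6 = 0.389059
1 − 0.660420 = 0.339580

0.3396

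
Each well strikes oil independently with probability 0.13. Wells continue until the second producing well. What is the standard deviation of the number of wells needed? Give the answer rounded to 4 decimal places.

Y = total wells until the second success; negative binomial with r=2, p=0.13.
SD(Y) = √[r(1−p)/p²] = √(102.958580) = 10.146851

10.1469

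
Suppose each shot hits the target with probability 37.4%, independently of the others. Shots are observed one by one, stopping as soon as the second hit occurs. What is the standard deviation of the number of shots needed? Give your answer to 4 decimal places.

Y = total shots until the second success; negative binomial with r=2, p=0.374.
SD(Y) = √[r(1−p)/p²] = √(8.950785) = 2.991786

2.9918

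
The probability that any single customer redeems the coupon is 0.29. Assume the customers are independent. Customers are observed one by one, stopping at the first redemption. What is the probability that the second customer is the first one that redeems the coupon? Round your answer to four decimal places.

Geometric (trials to first success), p = 0.29.
P(Y = 2) = (1−p)^1 · p = 0.71 · 0.29 = 0.205900

0.2059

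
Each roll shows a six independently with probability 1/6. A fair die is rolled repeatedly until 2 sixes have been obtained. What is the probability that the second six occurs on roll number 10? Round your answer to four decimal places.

Y = trial on which the second success occurs; negative binomial, r=2, p=0.166667.
P(Y=10) = C(9,1) · p^2 · (1−p)^8
= 9 · 0.027778 · 0.23257 = 0.058142

0.0581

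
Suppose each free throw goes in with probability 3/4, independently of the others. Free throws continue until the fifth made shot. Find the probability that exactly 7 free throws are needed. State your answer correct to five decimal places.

0.22247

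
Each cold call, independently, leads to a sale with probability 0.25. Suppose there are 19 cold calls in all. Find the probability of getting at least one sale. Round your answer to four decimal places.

P(at least one) = 1 − P(none) = 1 − (1 − 0.25)^19
= 1 − 0.004228 = 0.995772

0.9958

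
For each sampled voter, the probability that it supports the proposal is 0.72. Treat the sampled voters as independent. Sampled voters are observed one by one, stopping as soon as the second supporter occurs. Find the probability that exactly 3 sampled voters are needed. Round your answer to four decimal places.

0.2903

Y = trial on which the second success occurs; negative binomial, r=2, p=0.72.
P(Y=3) = C(2,1) · p^2 · (1−p)^1
= 2 · 0.5184 · 0.28 = 0.290304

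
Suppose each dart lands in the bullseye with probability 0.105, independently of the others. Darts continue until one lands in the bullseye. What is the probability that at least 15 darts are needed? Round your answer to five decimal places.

0.21160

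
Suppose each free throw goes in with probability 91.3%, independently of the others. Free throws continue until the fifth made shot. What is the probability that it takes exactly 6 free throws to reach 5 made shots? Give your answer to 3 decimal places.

0.276

Y = trial on which the fifth success occurs; negative binomial, r=5, p=0.913.
P(Y=6) = C(5,4) · p^5 · (1−p)^1
= 5 · 0.63439 · 0.087 = 0.27596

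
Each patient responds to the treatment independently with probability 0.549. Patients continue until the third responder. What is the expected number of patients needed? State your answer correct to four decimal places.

Y = total patients until the third success; negative binomial with r=3, p=0.549.
E[Y] = r / p = 3 / 0.549 = 5.464481

5.4645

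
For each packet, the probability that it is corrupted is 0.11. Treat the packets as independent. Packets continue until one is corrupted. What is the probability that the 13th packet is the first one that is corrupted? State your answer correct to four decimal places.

Geometric (trials to first success), p = 0.11.
P(Y = 13) = (1−p)^12 · p = 0.24699 · 0.11 = 0.027169

0.0272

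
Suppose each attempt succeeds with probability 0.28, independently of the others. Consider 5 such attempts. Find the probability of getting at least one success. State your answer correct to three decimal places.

0.807

P(at least one) = 1 − P(none) = 1 − (1 − 0.28)^5
= 1 − 0.19349 = 0.80651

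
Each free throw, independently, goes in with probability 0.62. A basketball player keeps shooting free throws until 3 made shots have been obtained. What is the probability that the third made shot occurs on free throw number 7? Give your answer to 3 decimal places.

Y = trial on which the third success occurs; negative binomial, r=3, p=0.62.
P(Y=7) = C(6,2) · p^3 · (1−p)^4
= 15 · 0.23833 · 0.020851 = 0.07454

0.075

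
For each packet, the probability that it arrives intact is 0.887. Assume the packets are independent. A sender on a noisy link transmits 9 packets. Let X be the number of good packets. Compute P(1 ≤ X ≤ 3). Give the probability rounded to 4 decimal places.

0.0001

X ~ Binomial(9, 0.887); P(1 ≤ X ≤ 3) = Σ C(9,k) p^k (1−p)^(9−k) over k:
  k=1: C(9,1)·0.887^1·0.113^8 = 0.000000
  k=2: C(9,2)·0.887^2·0.113^7 = 0.000007
  k=3: C(9,3)·0.887^3·0.113^6 = 0.000122
Total = 0.000129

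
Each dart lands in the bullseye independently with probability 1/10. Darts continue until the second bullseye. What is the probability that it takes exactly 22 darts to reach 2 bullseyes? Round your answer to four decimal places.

0.0255

Y = trial on which the second success occurs; negative binomial, r=2, p=0.10.
P(Y=22) = C(21,1) · p^2 · (1−p)^20
= 21 · 0.01 · 0.12158 = 0.025531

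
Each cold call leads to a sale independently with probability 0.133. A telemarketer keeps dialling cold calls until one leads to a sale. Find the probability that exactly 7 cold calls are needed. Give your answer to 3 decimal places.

0.056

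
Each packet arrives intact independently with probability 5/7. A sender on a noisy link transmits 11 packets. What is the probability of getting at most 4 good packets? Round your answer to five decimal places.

0.01641

X ~ Binomial(11, 0.714286); P(X ≤ 4) = Σ C(11,k) p^k (1−p)^(11−k) over k:
  k=0: C(11,0)·0.714286^0·0.285714^11 = 0.0000010
  k=1: C(11,1)·0.714286^1·0.285714^10 = 0.0000285
  k=2: C(11,2)·0.714286^2·0.285714^9 = 0.0003560
  k=3: C(11,3)·0.714286^3·0.285714^8 = 0.0026703
  k=4: C(11,4)·0.714286^4·0.285714^7 = 0.0133514
Total = 0.0164072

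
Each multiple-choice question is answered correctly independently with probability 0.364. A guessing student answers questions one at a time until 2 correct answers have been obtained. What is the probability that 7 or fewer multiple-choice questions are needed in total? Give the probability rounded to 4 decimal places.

Finishing within 7 multiple-choice questions ⇔ at least 2 successes in the first 7. With X ~ Binomial(7, 0.364), P(Y ≤ 7) = 1 − P(X ≤ 1).
  k=0: C(7,0)·0.364^0·0.636^7 = 0.042092
  k=1: C(7,1)·0.364^1·0.636^6 = 0.168633
1 − 0.210725 = 0.789275

0.7893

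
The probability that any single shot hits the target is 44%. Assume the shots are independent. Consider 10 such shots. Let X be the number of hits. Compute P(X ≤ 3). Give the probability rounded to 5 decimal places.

X ~ Binomial(10, 0.44); P(X ≤ 3) = Σ C(10,k) p^k (1−p)^(10−k) over k:
  k=0: C(10,0)·0.44^0·0.56^10 = 0.0030331
  k=1: C(10,1)·0.44^1·0.56^9 = 0.0238311
  k=2: C(10,2)·0.44^2·0.56^8 = 0.0842601
  k=3: C(10,3)·0.44^3·0.56^7 = 0.1765450
Total = 0.2876693

0.28767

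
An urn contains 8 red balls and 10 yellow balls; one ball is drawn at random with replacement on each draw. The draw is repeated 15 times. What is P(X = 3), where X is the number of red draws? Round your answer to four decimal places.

X ~ Binomial(n=15, p=0.444444).
P(X=3) = C(15,3) · p^3 · (1−p)^12
= 455 · 0.087791 · 0.00086443 = 0.034530

0.0345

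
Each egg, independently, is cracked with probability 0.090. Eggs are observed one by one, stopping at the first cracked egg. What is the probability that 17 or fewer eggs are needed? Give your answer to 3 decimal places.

Y = number of eggs to the first success; geometric, p = 0.09.
P(Y ≤ 17) = 1 − (1−p)^17 = 1 − 0.20124 = 0.79876

0.799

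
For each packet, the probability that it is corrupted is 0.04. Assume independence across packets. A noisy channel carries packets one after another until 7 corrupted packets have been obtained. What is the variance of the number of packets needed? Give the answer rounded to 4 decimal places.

4200.0000

Y = total packets until the seventh success; negative binomial with r=7, p=0.04.
Var(Y) = r(1−p)/p² = 7·0.96 / 0.04² = 4200.000000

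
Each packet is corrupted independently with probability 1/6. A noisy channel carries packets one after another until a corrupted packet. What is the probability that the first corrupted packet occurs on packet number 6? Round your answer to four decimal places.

0.0670

Geometric (trials to first success), p = 0.166667.
P(Y = 6) = (1−p)^5 · p = 0.40188 · 0.166667 = 0.066980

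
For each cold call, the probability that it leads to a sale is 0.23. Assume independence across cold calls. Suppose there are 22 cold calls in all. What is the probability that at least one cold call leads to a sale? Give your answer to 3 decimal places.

0.997

P(at least one) = 1 − P(none) = 1 − (1 − 0.23)^22
= 1 − 0.00318 = 0.99682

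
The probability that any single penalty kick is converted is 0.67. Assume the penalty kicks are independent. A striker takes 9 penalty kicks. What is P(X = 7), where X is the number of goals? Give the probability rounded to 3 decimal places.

X ~ Binomial(n=9, p=0.67).
P(X=7) = C(9,7) · p^7 · (1−p)^2
= 36 · 0.060607 · 0.1089 = 0.23760

0.238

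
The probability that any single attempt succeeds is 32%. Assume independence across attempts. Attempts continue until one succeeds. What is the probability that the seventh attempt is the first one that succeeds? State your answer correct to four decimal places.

0.0316

Geometric (trials to first success), p = 0.32.
P(Y = 7) = (1−p)^6 · p = 0.098867 · 0.32 = 0.031638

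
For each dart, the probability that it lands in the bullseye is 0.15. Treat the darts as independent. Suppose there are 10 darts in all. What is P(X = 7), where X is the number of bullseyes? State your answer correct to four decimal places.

X ~ Binomial(n=10, p=0.15).
P(X=7) = C(10,7) · p^7 · (1−p)^3
= 120 · 1.7086e-06 · 0.61413 = 0.000126

0.0001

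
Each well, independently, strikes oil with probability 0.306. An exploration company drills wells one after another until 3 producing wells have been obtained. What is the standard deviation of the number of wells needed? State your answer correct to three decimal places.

Y = total wells until the third success; negative binomial with r=3, p=0.306.
SD(Y) = √[r(1−p)/p²] = √(22.23504) = 4.71540

4.715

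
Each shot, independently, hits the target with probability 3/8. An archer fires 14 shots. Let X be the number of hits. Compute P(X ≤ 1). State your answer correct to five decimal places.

0.01305

X ~ Binomial(14, 0.375); P(X ≤ 1) = Σ C(14,k) p^k (1−p)^(14−k) over k:
  k=0: C(14,0)·0.375^0·0.625^14 = 0.0013878
  k=1: C(14,1)·0.375^1·0.625^13 = 0.0116573
Total = 0.0130451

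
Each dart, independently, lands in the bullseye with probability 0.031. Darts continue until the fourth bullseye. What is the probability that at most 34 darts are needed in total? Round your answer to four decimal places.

0.0204

Finishing within 34 darts ⇔ at least 4 successes in the first 34. With X ~ Binomial(34, 0.031), P(Y ≤ 34) = 1 − P(X ≤ 3).
  k=0: C(34,0)·0.031^0·0.969^34 = 0.342774
  k=1: C(34,1)·0.031^1·0.969^33 = 0.372842
  k=2: C(34,2)·0.031^2·0.969^32 = 0.196810
  k=3: C(34,3)·0.031^3·0.969^31 = 0.067160
1 − 0.979587 = 0.020413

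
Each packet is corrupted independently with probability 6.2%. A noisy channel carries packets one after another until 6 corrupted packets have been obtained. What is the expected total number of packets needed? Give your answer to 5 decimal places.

Y = total packets until the sixth success; negative binomial with r=6, p=0.062.
E[Y] = r / p = 6 / 0.062 = 96.7741935

96.77419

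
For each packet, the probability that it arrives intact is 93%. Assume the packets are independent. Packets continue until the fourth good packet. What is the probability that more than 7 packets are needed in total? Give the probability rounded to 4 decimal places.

Needing more than 7 packets ⇔ fewer than 4 successes in the first 7. With X ~ Binomial(7, 0.93), P(Y > 7) = P(X ≤ 3).
  k=0: C(7,0)·0.93^0·0.07^7 = 0.000000
  k=1: C(7,1)·0.93^1·0.07^6 = 0.000001
  k=2: C(7,2)·0.93^2·0.07^5 = 0.000031
  k=3: C(7,3)·0.93^3·0.07^4 = 0.000676
P(X ≤ 3) = 0.000707

0.0007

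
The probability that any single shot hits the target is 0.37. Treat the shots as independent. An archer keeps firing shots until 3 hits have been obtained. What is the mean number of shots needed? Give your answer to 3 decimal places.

8.108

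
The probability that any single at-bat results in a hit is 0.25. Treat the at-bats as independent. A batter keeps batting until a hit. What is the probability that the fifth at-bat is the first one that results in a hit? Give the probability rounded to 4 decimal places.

0.0791

Geometric (trials to first success), p = 0.25.
P(Y = 5) = (1−p)^4 · p = 0.31641 · 0.25 = 0.079102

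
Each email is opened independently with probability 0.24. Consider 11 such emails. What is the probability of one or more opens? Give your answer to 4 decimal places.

0.9511

P(at least one) = 1 − P(none) = 1 − (1 − 0.24)^11
= 1 − 0.048860 = 0.951140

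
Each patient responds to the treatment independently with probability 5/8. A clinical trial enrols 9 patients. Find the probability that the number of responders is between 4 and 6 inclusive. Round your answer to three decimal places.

X ~ Binomial(9, 0.625); P(4 ≤ X ≤ 6) = Σ C(9,k) p^k (1−p)^(9−k) over k:
  k=4: C(9,4)·0.625^4·0.375^5 = 0.14258
  k=5: C(9,5)·0.625^5·0.375^4 = 0.23763
  k=6: C(9,6)·0.625^6·0.375^3 = 0.26403
Total = 0.64423

0.644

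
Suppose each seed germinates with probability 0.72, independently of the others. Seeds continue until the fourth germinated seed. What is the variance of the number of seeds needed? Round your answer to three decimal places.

Y = total seeds until the fourth success; negative binomial with r=4, p=0.72.
Var(Y) = r(1−p)/p² = 4·0.28 / 0.72² = 2.16049

2.160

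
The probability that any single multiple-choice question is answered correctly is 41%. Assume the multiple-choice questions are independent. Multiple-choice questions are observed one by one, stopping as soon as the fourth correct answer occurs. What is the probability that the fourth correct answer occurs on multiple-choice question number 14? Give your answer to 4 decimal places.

0.0413

Y = trial on which the fourth success occurs; negative binomial, r=4, p=0.41.
P(Y=14) = C(13,3) · p^4 · (1−p)^10
= 286 · 0.028258 · 0.0051112 = 0.041307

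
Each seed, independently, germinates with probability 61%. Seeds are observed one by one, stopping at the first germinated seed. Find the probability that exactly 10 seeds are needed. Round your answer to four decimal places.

Geometric (trials to first success), p = 0.61.
P(Y = 10) = (1−p)^9 · p = 0.00020873 · 0.61 = 0.000127

0.0001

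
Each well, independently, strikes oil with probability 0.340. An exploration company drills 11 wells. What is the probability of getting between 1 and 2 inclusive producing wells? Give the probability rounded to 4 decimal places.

X ~ Binomial(11, 0.34); P(1 ≤ X ≤ 2) = Σ C(11,k) p^k (1−p)^(11−k) over k:
  k=1: C(11,1)·0.34^1·0.66^10 = 0.058656
  k=2: C(11,2)·0.34^2·0.66^9 = 0.151083
Total = 0.209739

0.2097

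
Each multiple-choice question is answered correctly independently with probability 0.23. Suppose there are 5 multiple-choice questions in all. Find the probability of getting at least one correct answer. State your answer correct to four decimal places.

P(at least one) = 1 − P(none) = 1 − (1 − 0.23)^5
= 1 − 0.270678 = 0.729322

0.7293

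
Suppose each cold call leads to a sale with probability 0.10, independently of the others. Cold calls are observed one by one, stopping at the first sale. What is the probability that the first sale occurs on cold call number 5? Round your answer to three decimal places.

0.066

Geometric (trials to first success), p = 0.10.
P(Y = 5) = (1−p)^4 · p = 0.6561 · 0.10 = 0.06561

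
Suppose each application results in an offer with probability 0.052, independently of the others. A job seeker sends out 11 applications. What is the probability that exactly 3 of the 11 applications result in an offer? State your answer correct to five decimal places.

0.01513

X ~ Binomial(n=11, p=0.052).
P(X=3) = C(11,3) · p^3 · (1−p)^8
= 165 · 0.00014061 · 0.65233 = 0.0151342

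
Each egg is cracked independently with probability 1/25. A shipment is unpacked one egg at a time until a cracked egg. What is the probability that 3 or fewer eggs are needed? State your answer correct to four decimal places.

0.1153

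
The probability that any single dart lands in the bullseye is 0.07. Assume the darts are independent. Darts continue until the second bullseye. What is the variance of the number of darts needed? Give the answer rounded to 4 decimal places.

379.5918

Y = total darts until the second success; negative binomial with r=2, p=0.07.
Var(Y) = r(1−p)/p² = 2·0.93 / 0.07² = 379.591837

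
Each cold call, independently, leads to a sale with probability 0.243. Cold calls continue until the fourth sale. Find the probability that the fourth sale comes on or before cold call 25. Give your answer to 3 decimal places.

Finishing within 25 cold calls ⇔ at least 4 successes in the first 25. With X ~ Binomial(25, 0.243), P(Y ≤ 25) = 1 − P(X ≤ 3).
  k=0: C(25,0)·0.243^0·0.757^25 = 0.00095
  k=1: C(25,1)·0.243^1·0.757^24 = 0.00762
  k=2: C(25,2)·0.243^2·0.757^23 = 0.02935
  k=3: C(25,3)·0.243^3·0.757^22 = 0.07222
1 − 0.11013 = 0.88987

0.890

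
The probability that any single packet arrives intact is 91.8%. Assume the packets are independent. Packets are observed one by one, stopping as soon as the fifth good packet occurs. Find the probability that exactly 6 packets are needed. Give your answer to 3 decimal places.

Y = trial on which the fifth success occurs; negative binomial, r=5, p=0.918.
P(Y=6) = C(5,4) · p^5 · (1−p)^1
= 5 · 0.65195 · 0.082 = 0.26730

0.267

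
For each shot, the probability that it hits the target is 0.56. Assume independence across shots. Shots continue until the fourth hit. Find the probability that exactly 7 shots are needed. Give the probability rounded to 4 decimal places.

0.1675

Y = trial on which the fourth success occurs; negative binomial, r=4, p=0.56.
P(Y=7) = C(6,3) · p^4 · (1−p)^3
= 20 · 0.098345 · 0.085184 = 0.167548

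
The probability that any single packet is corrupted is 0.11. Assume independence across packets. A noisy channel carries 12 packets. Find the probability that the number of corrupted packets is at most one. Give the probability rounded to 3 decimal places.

0.613

X ~ Binomial(12, 0.11); P(X ≤ 1) = Σ C(12,k) p^k (1−p)^(12−k) over k:
  k=0: C(12,0)·0.11^0·0.89^12 = 0.24699
  k=1: C(12,1)·0.11^1·0.89^11 = 0.36632
Total = 0.61331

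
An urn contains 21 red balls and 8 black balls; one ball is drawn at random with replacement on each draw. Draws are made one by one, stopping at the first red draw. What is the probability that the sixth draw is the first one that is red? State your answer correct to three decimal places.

Geometric (trials to first success), p = 0.724138.
P(Y = 6) = (1−p)^5 · p = 0.0015976 · 0.724138 = 0.00116

0.001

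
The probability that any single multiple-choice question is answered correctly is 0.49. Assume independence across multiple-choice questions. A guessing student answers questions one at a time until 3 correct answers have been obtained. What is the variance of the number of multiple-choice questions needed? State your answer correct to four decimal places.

Y = total multiple-choice questions until the third success; negative binomial with r=3, p=0.49.
Var(Y) = r(1−p)/p² = 3·0.51 / 0.49² = 6.372345

6.3723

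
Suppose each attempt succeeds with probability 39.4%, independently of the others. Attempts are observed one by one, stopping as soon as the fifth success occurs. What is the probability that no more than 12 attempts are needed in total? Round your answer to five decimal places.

0.54471

Finishing within 12 attempts ⇔ at least 5 successes in the first 12. With X ~ Binomial(12, 0.394), P(Y ≤ 12) = 1 − P(X ≤ 4).
  k=0: C(12,0)·0.394^0·0.606^12 = 0.0024529
  k=1: C(12,1)·0.394^1·0.606^11 = 0.0191371
  k=2: C(12,2)·0.394^2·0.606^10 = 0.0684325
  k=3: C(12,3)·0.394^3·0.606^9 = 0.1483081
  k=4: C(12,4)·0.394^4·0.606^8 = 0.2169557
1 − 0.4552863 = 0.5447137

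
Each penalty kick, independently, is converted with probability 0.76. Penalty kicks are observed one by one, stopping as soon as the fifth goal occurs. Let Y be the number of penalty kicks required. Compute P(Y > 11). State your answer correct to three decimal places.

0.006

Needing more than 11 penalty kicks ⇔ fewer than 5 successes in the first 11. With X ~ Binomial(11, 0.76), P(Y > 11) = P(X ≤ 4).
  k=0: C(11,0)·0.76^0·0.24^11 = 0.00000
  k=1: C(11,1)·0.76^1·0.24^10 = 0.00001
  k=2: C(11,2)·0.76^2·0.24^9 = 0.00008
  k=3: C(11,3)·0.76^3·0.24^8 = 0.00080
  k=4: C(11,4)·0.76^4·0.24^7 = 0.00505
P(X ≤ 4) = 0.00594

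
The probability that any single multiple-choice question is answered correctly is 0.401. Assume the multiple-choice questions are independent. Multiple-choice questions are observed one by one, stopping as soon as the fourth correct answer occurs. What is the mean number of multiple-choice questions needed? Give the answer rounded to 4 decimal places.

Y = total multiple-choice questions until the fourth success; negative binomial with r=4, p=0.401.
E[Y] = r / p = 4 / 0.401 = 9.975062

9.9751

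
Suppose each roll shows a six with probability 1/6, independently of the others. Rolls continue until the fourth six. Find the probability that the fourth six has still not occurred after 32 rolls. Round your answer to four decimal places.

Needing more than 32 rolls ⇔ fewer than 4 successes in the first 32. With X ~ Binomial(32, 0.166667), P(Y > 32) = P(X ≤ 3).
  k=0: C(32,0)·0.166667^0·0.833333^32 = 0.002926
  k=1: C(32,1)·0.166667^1·0.833333^31 = 0.018723
  k=2: C(32,2)·0.166667^2·0.833333^30 = 0.058042
  k=3: C(32,3)·0.166667^3·0.833333^29 = 0.116084
P(X ≤ 3) = 0.195774

0.1958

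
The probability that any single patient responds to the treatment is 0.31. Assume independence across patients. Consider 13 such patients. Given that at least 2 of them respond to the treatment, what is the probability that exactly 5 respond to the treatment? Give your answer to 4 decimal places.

X ~ Binomial(13, 0.31). Want P(X=5 | X≥2) = P(X=5) / P(X≥2).
P(X=5) = C(13,5)·0.31^5·0.69^8 = 0.189313
P(X≥2) = 1 − 0.008036 − 0.046935 = 0.945029
Ratio = 0.189313 / 0.945029 = 0.200325

0.2003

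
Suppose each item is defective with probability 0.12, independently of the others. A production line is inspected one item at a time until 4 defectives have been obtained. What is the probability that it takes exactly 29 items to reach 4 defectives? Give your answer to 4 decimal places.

0.0278

Y = trial on which the fourth success occurs; negative binomial, r=4, p=0.12.
P(Y=29) = C(28,3) · p^4 · (1−p)^25
= 3276 · 0.00020736 · 0.040932 = 0.027806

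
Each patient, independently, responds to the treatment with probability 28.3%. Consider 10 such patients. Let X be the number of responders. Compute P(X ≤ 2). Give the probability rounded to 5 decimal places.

0.42937

X ~ Binomial(10, 0.283); P(X ≤ 2) = Σ C(10,k) p^k (1−p)^(10−k) over k:
  k=0: C(10,0)·0.283^0·0.717^10 = 0.0359080
  k=1: C(10,1)·0.283^1·0.717^9 = 0.1417290
  k=2: C(10,2)·0.283^2·0.717^8 = 0.2517321
Total = 0.4293692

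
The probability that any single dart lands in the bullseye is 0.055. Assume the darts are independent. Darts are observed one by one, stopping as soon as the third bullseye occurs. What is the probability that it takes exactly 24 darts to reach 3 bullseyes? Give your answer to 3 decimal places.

Y = trial on which the third success occurs; negative binomial, r=3, p=0.055.
P(Y=24) = C(23,2) · p^3 · (1−p)^21
= 253 · 0.00016637 · 0.30484 = 0.01283

0.013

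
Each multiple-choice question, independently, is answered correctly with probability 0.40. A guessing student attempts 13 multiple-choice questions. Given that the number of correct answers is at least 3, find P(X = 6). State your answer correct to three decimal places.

0.209

X ~ Binomial(13, 0.40). Want P(X=6 | X≥3) = P(X=6) / P(X≥3).
P(X=6) = C(13,6)·0.40^6·0.60^7 = 0.19676
P(X≥3) = 1 − 0.00131 − 0.01132 − 0.04528 = 0.94210
Ratio = 0.19676 / 0.94210 = 0.20885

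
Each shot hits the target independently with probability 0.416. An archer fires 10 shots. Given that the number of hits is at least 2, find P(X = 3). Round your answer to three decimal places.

0.208

X ~ Binomial(10, 0.416). Want P(X=3 | X≥2) = P(X=3) / P(X≥2).
P(X=3) = C(10,3)·0.416^3·0.584^7 = 0.20015
P(X≥2) = 1 − 0.00461 − 0.03287 = 0.96251
Ratio = 0.20015 / 0.96251 = 0.20794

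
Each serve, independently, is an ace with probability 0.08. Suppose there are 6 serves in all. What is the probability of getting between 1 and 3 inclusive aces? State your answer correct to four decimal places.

0.3931

X ~ Binomial(6, 0.08); P(1 ≤ X ≤ 3) = Σ C(6,k) p^k (1−p)^(6−k) over k:
  k=1: C(6,1)·0.08^1·0.92^5 = 0.316359
  k=2: C(6,2)·0.08^2·0.92^4 = 0.068774
  k=3: C(6,3)·0.08^3·0.92^3 = 0.007974
Total = 0.393107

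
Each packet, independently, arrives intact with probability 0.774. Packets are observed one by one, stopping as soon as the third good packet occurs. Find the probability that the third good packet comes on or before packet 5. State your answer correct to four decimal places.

Finishing within 5 packets ⇔ at least 3 successes in the first 5. With X ~ Binomial(5, 0.774), P(Y ≤ 5) = 1 − P(X ≤ 2).
  k=0: C(5,0)·0.774^0·0.226^5 = 0.000590
  k=1: C(5,1)·0.774^1·0.226^4 = 0.010096
  k=2: C(5,2)·0.774^2·0.226^3 = 0.069152
1 − 0.079838 = 0.920162

0.9202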